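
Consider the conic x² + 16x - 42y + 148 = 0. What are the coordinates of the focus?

Only x is squared. Complete the square in x: (x + 8)² = 42(y - 2).
Vertex (-8, 2); 4p = 42 so p = 21/2. Opens up.
Focus is p units from the vertex along the axis: (h, k + p).

(-8, 25/2)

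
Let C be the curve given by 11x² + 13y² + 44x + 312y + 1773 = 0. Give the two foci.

Rearranging, 11(x² + 4x) + 13(y² + 24y) = -1773.
Complete the square in x and y: 11(x + 2)² + 13(y + 12)² = -1773 + 44 + 1872 = 143
Dividing both sides by 143: (x + 2)²/13 + (y + 12)²/11 = 1
Ellipse, center (-2, -12), major axis horizontal; a² = 13, b² = 11.
c² = a² - b² = 13 - 11 = 2, so c = √2.
Foci lie on the horizontal axis through the center: (h ± c, k).

(-2 - √2, -12) and (-2 + √2, -12)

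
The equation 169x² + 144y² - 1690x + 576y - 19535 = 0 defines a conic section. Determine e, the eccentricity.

Collect terms: 169(x² - 10x) + 144(y² + 4y) = 19535
Completing the square gives 169(x - 5)² + 144(y + 2)² = 19535 + 4225 + 576 = 24336.
Dividing both sides by 24336: (x - 5)²/144 + (y + 2)²/169 = 1
Ellipse, center (5, -2), major axis vertical; a² = 169, b² = 144.
c² = a² - b² = 25, so c = 5.
e = c/a = 5/13.

e = 5/13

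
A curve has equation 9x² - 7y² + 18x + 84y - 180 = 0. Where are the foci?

(-1, 2) and (-1, 10)

Rearranging, 9(x² + 2x) -7(y² - 12y) = 180.
Completing the square gives 9(x + 1)² -7(y - 6)² = 180 + 9 - 252 = -63.
Divide by -63: (y - 6)²/9 - (x + 1)²/7 = 1
Hyperbola, center (-1, 6), transverse axis vertical; a² = 9, b² = 7.
c² = a² + b² = 9 + 7 = 16, so c = 4.
Foci lie on the vertical axis through the center: (h, k ± c).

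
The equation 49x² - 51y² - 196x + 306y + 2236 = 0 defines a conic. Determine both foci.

(2, -7) and (2, 13)

Group the x- and y-terms: 49(x² - 4x) -51(y² - 6y) = -2236
Completing the square gives 49(x - 2)² -51(y - 3)² = -2236 + 196 - 459 = -2499.
Dividing both sides by -2499: (y - 3)²/49 - (x - 2)²/51 = 1
Hyperbola, center (2, 3), transverse axis vertical; a² = 49, b² = 51.
c² = a² + b² = 49 + 51 = 100, so c = 10.
Foci lie on the vertical axis through the center: (h, k ± c).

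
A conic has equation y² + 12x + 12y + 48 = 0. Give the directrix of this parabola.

x = 2

Only y is squared. Complete the square in y: (y + 6)² = -12(x + 1).
Vertex (-1, -6); 4p = -12 so p = -3. Opens left.
Directrix is the vertical line x = h − p = -1 − (-3) = 2.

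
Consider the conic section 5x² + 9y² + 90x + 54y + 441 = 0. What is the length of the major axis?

Group: 5(x² + 18x) + 9(y² + 6y) = -441
Complete the square: 5(x + 9)² + 9(y + 3)² = -441 + 405 + 81 = 45
Divide through by 45 to get (x + 9)²/9 + (y + 3)²/5 = 1.
Ellipse, center (-9, -3), major axis horizontal; a² = 9, b² = 5.
a² = 9 so a = 3; the major axis has length 2a = 6.

6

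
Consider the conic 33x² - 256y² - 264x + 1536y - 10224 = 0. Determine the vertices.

Group: 33(x² - 8x) -256(y² - 6y) = 10224
Completing the square gives 33(x - 4)² -256(y - 3)² = 10224 + 528 - 2304 = 8448.
Divide through by 8448 to get (x - 4)²/256 - (y - 3)²/33 = 1.
Hyperbola, center (4, 3), transverse axis horizontal; a² = 256, b² = 33.
a = 16. Vertices at (h ± a, k).

(-12, 3) and (20, 3)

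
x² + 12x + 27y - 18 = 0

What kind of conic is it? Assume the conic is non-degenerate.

No xy term. Coefficients of x² and y² are A = 1, C = 0.
Exactly one squared variable ⇒ parabola.

parabola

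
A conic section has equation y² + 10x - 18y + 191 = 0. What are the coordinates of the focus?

Only y is squared. Complete the square in y: (y - 9)² = -10(x + 11).
Vertex (-11, 9); 4p = -10 so p = -5/2. Opens left.
Focus is p units from the vertex along the axis: (h + p, k).

(-27/2, 9)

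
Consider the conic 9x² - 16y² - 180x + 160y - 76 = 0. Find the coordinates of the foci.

Rearranging, 9(x² - 20x) -16(y² - 10y) = 76.
Complete the square in x and y: 9(x - 10)² -16(y - 5)² = 76 + 900 - 400 = 576
Dividing both sides by 576: (x - 10)²/64 - (y - 5)²/36 = 1
Hyperbola, center (10, 5), transverse axis horizontal; a² = 64, b² = 36.
c² = a² + b² = 64 + 36 = 100, so c = 10.
Foci lie on the horizontal axis through the center: (h ± c, k).

(0, 5) and (20, 5)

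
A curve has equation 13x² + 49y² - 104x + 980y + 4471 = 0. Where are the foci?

(-2, -10) and (10, -10)

Group: 13(x² - 8x) + 49(y² + 20y) = -4471
Complete the square in x and y: 13(x - 4)² + 49(y + 10)² = -4471 + 208 + 4900 = 637
Divide through by 637 to get (x - 4)²/49 + (y + 10)²/13 = 1.
Ellipse, center (4, -10), major axis horizontal; a² = 49, b² = 13.
c² = a² - b² = 49 - 13 = 36, so c = 6.
Foci lie on the horizontal axis through the center: (h ± c, k).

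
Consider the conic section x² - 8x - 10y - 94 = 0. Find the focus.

Only x is squared. Complete the square in x: (x - 4)² = 10(y + 11).
Vertex (4, -11); 4p = 10 so p = 5/2. Opens up.
Focus is p units from the vertex along the axis: (h, k + p).

(4, -17/2)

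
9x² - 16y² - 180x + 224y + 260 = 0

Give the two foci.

Group: 9(x² - 20x) -16(y² - 14y) = -260
9(x - 10)² -16(y - 7)² = -260 + 900 - 784 = -144
Dividing both sides by -144: (y - 7)²/9 - (x - 10)²/16 = 1
Hyperbola, center (10, 7), transverse axis vertical; a² = 9, b² = 16.
c² = a² + b² = 9 + 16 = 25, so c = 5.
Foci lie on the vertical axis through the center: (h, k ± c).

(10, 2) and (10, 12)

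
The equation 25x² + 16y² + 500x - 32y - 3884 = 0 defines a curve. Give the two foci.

Group the x- and y-terms: 25(x² + 20x) + 16(y² - 2y) = 3884
Completing the square gives 25(x + 10)² + 16(y - 1)² = 3884 + 2500 + 16 = 6400.
Dividing both sides by 6400: (x + 10)²/256 + (y - 1)²/400 = 1
Ellipse, center (-10, 1), major axis vertical; a² = 400, b² = 256.
c² = a² - b² = 400 - 256 = 144, so c = 12.
Foci lie on the vertical axis through the center: (h, k ± c).

(-10, -11) and (-10, 13)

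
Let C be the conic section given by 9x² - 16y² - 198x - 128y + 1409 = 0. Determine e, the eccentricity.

Collect terms: 9(x² - 22x) -16(y² + 8y) = -1409
Completing the square gives 9(x - 11)² -16(y + 4)² = -1409 + 1089 - 256 = -576.
Divide by -576: (y + 4)²/36 - (x - 11)²/64 = 1
Hyperbola, center (11, -4), transverse axis vertical; a² = 36, b² = 64.
c² = a² + b² = 100, so c = 10.
e = c/a = 10/6 = 5/3.

e = 5/3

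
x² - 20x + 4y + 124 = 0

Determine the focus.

Only x is squared. Complete the square in x: (x - 10)² = -4(y + 6).
Vertex (10, -6); 4p = -4 so p = -1. Opens down.
Focus is p units from the vertex along the axis: (h, k + p).

(10, -7)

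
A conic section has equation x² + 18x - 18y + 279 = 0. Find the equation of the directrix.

y = 13/2

Only x is squared. Complete the square in x: (x + 9)² = 18(y - 11).
Vertex (-9, 11); 4p = 18 so p = 9/2. Opens up.
Directrix is the horizontal line y = k − p = 11 − (9/2) = 13/2.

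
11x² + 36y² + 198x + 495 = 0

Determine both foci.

Group: 11(x² + 18x) + 36y² = -495
Complete the square: 11(x + 9)² + 36y² = -495 + 891 + 0 = 396
Divide through by 396 to get (x + 9)²/36 + y²/11 = 1.
Ellipse, center (-9, 0), major axis horizontal; a² = 36, b² = 11.
c² = a² - b² = 36 - 11 = 25, so c = 5.
Foci lie on the horizontal axis through the center: (h ± c, k).

(-14, 0) and (-4, 0)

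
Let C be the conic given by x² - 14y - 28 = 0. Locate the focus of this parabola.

Only x is squared. Complete the square in x: x² = 14(y + 2).
Vertex (0, -2); 4p = 14 so p = 7/2. Opens up.
Focus is p units from the vertex along the axis: (h, k + p).

(0, 3/2)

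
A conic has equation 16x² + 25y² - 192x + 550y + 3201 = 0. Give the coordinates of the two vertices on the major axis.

(1, -11) and (11, -11)

Group: 16(x² - 12x) + 25(y² + 22y) = -3201
Complete the square: 16(x - 6)² + 25(y + 11)² = -3201 + 576 + 3025 = 400
Divide by 400: (x - 6)²/25 + (y + 11)²/16 = 1
Ellipse, center (6, -11), major axis horizontal; a² = 25, b² = 16.
a = 5. Vertices at (h ± a, k).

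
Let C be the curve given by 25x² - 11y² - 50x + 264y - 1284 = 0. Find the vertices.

25(x² - 2x) -11(y² - 24y) = 1284
Completing the square gives 25(x - 1)² -11(y - 12)² = 1284 + 25 - 1584 = -275.
Divide through by -275 to get (y - 12)²/25 - (x - 1)²/11 = 1.
Hyperbola, center (1, 12), transverse axis vertical; a² = 25, b² = 11.
a = 5. Vertices at (h, k ± a).

(1, 7) and (1, 17)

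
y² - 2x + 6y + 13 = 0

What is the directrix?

x = 3/2

Only y is squared. Complete the square in y: (y + 3)² = 2(x - 2).
Vertex (2, -3); 4p = 2 so p = 1/2. Opens right.
Directrix is the vertical line x = h − p = 2 − (1/2) = 3/2.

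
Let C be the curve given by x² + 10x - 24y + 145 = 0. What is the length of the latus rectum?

Only x is squared. Complete the square in x: (x + 5)² = 24(y - 5).
Vertex (-5, 5); 4p = 24 so p = 6. Opens up.
Latus rectum length = |4p| = 24.

24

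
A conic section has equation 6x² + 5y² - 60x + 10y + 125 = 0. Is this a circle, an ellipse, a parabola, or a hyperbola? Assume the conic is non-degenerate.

ellipse

No xy term. Coefficients of x² and y² are A = 6, C = 5.
A and C have the same sign but A ≠ C ⇒ ellipse.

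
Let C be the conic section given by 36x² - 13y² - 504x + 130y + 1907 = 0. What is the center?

Group: 36(x² - 14x) -13(y² - 10y) = -1907
Complete the square: 36(x - 7)² -13(y - 5)² = -1907 + 1764 - 325 = -468
Divide through by -468 to get (y - 5)²/36 - (x - 7)²/13 = 1.
Hyperbola with center (7, 5).

(7, 5)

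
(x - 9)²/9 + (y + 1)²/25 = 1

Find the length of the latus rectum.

18/5

Center (9, -1). The larger denominator 25 sits under the y-term, so the major axis is vertical; a² = 25, b² = 9.
Latus rectum length = 2b²/a = 2·9/5 = 18/5.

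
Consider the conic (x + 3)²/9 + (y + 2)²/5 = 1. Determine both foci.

Center (-3, -2). The larger denominator 9 sits under the x-term, so the major axis is horizontal; a² = 9, b² = 5.
c² = a² - b² = 9 - 5 = 4, so c = 2.
Foci lie on the horizontal axis through the center: (h ± c, k).

(-5, -2) and (-1, -2)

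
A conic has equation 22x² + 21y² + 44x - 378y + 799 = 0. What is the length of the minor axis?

Group the x- and y-terms: 22(x² + 2x) + 21(y² - 18y) = -799
Complete the square: 22(x + 1)² + 21(y - 9)² = -799 + 22 + 1701 = 924
Dividing both sides by 924: (x + 1)²/42 + (y - 9)²/44 = 1
Ellipse, center (-1, 9), major axis vertical; a² = 44, b² = 42.
b² = 42 so b = √42; the minor axis has length 2b = 2√42.

2√42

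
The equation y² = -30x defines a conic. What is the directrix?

Vertex (0, 0); 4p = -30 so p = -15/2. Opens left.
Directrix is the vertical line x = h − p = 0 − (-15/2) = 15/2.

x = 15/2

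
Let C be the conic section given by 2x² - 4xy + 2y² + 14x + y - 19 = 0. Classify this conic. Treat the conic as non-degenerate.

parabola

A = 2, B = -4, C = 2.
Discriminant B² − 4AC = (-4)² − 4·2·2 = 0.
B² − 4AC = 0 ⇒ parabola.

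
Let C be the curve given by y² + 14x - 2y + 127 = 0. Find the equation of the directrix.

x = -11/2

Only y is squared. Complete the square in y: (y - 1)² = -14(x + 9).
Vertex (-9, 1); 4p = -14 so p = -7/2. Opens left.
Directrix is the vertical line x = h − p = -9 − (-7/2) = -11/2.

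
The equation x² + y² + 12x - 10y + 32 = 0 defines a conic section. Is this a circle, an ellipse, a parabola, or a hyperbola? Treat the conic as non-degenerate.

circle

No xy term. Coefficients of x² and y² are A = 1, C = 1.
A = C (same sign) ⇒ circle.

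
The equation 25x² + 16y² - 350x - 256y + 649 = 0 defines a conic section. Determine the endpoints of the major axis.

(7, -2) and (7, 18)

Group the x- and y-terms: 25(x² - 14x) + 16(y² - 16y) = -649
Complete the square in x and y: 25(x - 7)² + 16(y - 8)² = -649 + 1225 + 1024 = 1600
Divide through by 1600 to get (x - 7)²/64 + (y - 8)²/100 = 1.
Ellipse, center (7, 8), major axis vertical; a² = 100, b² = 64.
a = 10. Vertices at (h, k ± a).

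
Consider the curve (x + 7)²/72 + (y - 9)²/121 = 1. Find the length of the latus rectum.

144/11

Center (-7, 9). The larger denominator 121 sits under the y-term, so the major axis is vertical; a² = 121, b² = 72.
Latus rectum length = 2b²/a = 2·72/11 = 144/11.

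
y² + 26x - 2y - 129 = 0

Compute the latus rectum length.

Only y is squared. Complete the square in y: (y - 1)² = -26(x - 5).
Vertex (5, 1); 4p = -26 so p = -13/2. Opens left.
Latus rectum length = |4p| = 26.

26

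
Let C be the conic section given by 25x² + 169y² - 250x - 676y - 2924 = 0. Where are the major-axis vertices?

Rearranging, 25(x² - 10x) + 169(y² - 4y) = 2924.
Complete the square: 25(x - 5)² + 169(y - 2)² = 2924 + 625 + 676 = 4225
Dividing both sides by 4225: (x - 5)²/169 + (y - 2)²/25 = 1
Ellipse, center (5, 2), major axis horizontal; a² = 169, b² = 25.
a = 13. Vertices at (h ± a, k).

(-8, 2) and (18, 2)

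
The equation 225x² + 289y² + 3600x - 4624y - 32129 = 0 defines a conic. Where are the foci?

225(x² + 16x) + 289(y² - 16y) = 32129
225(x + 8)² + 289(y - 8)² = 32129 + 14400 + 18496 = 65025
Divide through by 65025 to get (x + 8)²/289 + (y - 8)²/225 = 1.
Ellipse, center (-8, 8), major axis horizontal; a² = 289, b² = 225.
c² = a² - b² = 289 - 225 = 64, so c = 8.
Foci lie on the horizontal axis through the center: (h ± c, k).

(-16, 8) and (0, 8)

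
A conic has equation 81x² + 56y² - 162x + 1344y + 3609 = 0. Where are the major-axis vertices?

(1, -21) and (1, -3)

Rearranging, 81(x² - 2x) + 56(y² + 24y) = -3609.
Completing the square gives 81(x - 1)² + 56(y + 12)² = -3609 + 81 + 8064 = 4536.
Dividing both sides by 4536: (x - 1)²/56 + (y + 12)²/81 = 1
Ellipse, center (1, -12), major axis vertical; a² = 81, b² = 56.
a = 9. Vertices at (h, k ± a).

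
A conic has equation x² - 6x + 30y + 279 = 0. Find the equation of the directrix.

Only x is squared. Complete the square in x: (x - 3)² = -30(y + 9).
Vertex (3, -9); 4p = -30 so p = -15/2. Opens down.
Directrix is the horizontal line y = k − p = -9 − (-15/2) = -3/2.

y = -3/2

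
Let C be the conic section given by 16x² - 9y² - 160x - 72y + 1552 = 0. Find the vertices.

(5, -16) and (5, 8)

Collect terms: 16(x² - 10x) -9(y² + 8y) = -1552
Complete the square: 16(x - 5)² -9(y + 4)² = -1552 + 400 - 144 = -1296
Dividing both sides by -1296: (y + 4)²/144 - (x - 5)²/81 = 1
Hyperbola, center (5, -4), transverse axis vertical; a² = 144, b² = 81.
a = 12. Vertices at (h, k ± a).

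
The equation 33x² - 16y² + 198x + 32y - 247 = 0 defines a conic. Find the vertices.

Rearranging, 33(x² + 6x) -16(y² - 2y) = 247.
Complete the square in x and y: 33(x + 3)² -16(y - 1)² = 247 + 297 - 16 = 528
Divide by 528: (x + 3)²/16 - (y - 1)²/33 = 1
Hyperbola, center (-3, 1), transverse axis horizontal; a² = 16, b² = 33.
a = 4. Vertices at (h ± a, k).

(-7, 1) and (1, 1)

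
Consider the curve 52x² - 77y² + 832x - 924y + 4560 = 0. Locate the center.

(-8, -6)

Rearranging, 52(x² + 16x) -77(y² + 12y) = -4560.
Complete the square: 52(x + 8)² -77(y + 6)² = -4560 + 3328 - 2772 = -4004
Divide through by -4004 to get (y + 6)²/52 - (x + 8)²/77 = 1.
Hyperbola with center (-8, -6).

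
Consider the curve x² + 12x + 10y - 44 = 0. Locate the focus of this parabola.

Only x is squared. Complete the square in x: (x + 6)² = -10(y - 8).
Vertex (-6, 8); 4p = -10 so p = -5/2. Opens down.
Focus is p units from the vertex along the axis: (h, k + p).

(-6, 11/2)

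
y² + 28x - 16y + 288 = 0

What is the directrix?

x = -1

Only y is squared. Complete the square in y: (y - 8)² = -28(x + 8).
Vertex (-8, 8); 4p = -28 so p = -7. Opens left.
Directrix is the vertical line x = h − p = -8 − (-7) = -1.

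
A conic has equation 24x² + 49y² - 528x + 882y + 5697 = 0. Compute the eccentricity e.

24(x² - 22x) + 49(y² + 18y) = -5697
Complete the square: 24(x - 11)² + 49(y + 9)² = -5697 + 2904 + 3969 = 1176
Divide by 1176: (x - 11)²/49 + (y + 9)²/24 = 1
Ellipse, center (11, -9), major axis horizontal; a² = 49, b² = 24.
c² = a² - b² = 25, so c = 5.
e = c/a = 5/7.

e = 5/7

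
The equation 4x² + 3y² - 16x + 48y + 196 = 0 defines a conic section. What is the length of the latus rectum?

3

Rearranging, 4(x² - 4x) + 3(y² + 16y) = -196.
Completing the square gives 4(x - 2)² + 3(y + 8)² = -196 + 16 + 192 = 12.
Divide through by 12 to get (x - 2)²/3 + (y + 8)²/4 = 1.
Ellipse, center (2, -8), major axis vertical; a² = 4, b² = 3.
Latus rectum length = 2b²/a = 2·3/2 = 3.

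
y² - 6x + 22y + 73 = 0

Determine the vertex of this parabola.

Only y is squared. Complete the square in y: (y + 11)² = 6(x + 8).
Vertex (-8, -11); 4p = 6 so p = 3/2. Opens right.

(-8, -11)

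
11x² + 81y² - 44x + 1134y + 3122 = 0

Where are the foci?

Group the x- and y-terms: 11(x² - 4x) + 81(y² + 14y) = -3122
Completing the square gives 11(x - 2)² + 81(y + 7)² = -3122 + 44 + 3969 = 891.
Divide through by 891 to get (x - 2)²/81 + (y + 7)²/11 = 1.
Ellipse, center (2, -7), major axis horizontal; a² = 81, b² = 11.
c² = a² - b² = 81 - 11 = 70, so c = √70.
Foci lie on the horizontal axis through the center: (h ± c, k).

(2 - √70, -7) and (2 + √70, -7)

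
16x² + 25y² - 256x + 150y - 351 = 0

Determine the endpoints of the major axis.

(-2, -3) and (18, -3)

Rearranging, 16(x² - 16x) + 25(y² + 6y) = 351.
Complete the square: 16(x - 8)² + 25(y + 3)² = 351 + 1024 + 225 = 1600
Dividing both sides by 1600: (x - 8)²/100 + (y + 3)²/64 = 1
Ellipse, center (8, -3), major axis horizontal; a² = 100, b² = 64.
a = 10. Vertices at (h ± a, k).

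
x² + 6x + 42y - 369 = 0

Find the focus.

(-3, -3/2)

Only x is squared. Complete the square in x: (x + 3)² = -42(y - 9).
Vertex (-3, 9); 4p = -42 so p = -21/2. Opens down.
Focus is p units from the vertex along the axis: (h, k + p).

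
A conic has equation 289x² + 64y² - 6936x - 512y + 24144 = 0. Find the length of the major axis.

34

Collect terms: 289(x² - 24x) + 64(y² - 8y) = -24144
Complete the square in x and y: 289(x - 12)² + 64(y - 4)² = -24144 + 41616 + 1024 = 18496
Divide by 18496: (x - 12)²/64 + (y - 4)²/289 = 1
Ellipse, center (12, 4), major axis vertical; a² = 289, b² = 64.
a² = 289 so a = 17; the major axis has length 2a = 34.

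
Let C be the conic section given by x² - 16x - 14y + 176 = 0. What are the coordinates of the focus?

Only x is squared. Complete the square in x: (x - 8)² = 14(y - 8).
Vertex (8, 8); 4p = 14 so p = 7/2. Opens up.
Focus is p units from the vertex along the axis: (h, k + p).

(8, 23/2)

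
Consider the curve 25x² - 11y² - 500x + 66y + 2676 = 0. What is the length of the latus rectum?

22/5

Rearranging, 25(x² - 20x) -11(y² - 6y) = -2676.
Complete the square: 25(x - 10)² -11(y - 3)² = -2676 + 2500 - 99 = -275
Divide by -275: (y - 3)²/25 - (x - 10)²/11 = 1
Hyperbola, center (10, 3), transverse axis vertical; a² = 25, b² = 11.
Latus rectum length = 2b²/a = 2·11/5 = 22/5.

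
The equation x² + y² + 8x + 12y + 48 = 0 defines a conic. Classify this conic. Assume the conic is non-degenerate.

circle

No xy term. Coefficients of x² and y² are A = 1, C = 1.
A = C (same sign) ⇒ circle.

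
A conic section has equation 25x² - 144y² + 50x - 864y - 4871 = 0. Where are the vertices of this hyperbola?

Group the x- and y-terms: 25(x² + 2x) -144(y² + 6y) = 4871
Completing the square gives 25(x + 1)² -144(y + 3)² = 4871 + 25 - 1296 = 3600.
Dividing both sides by 3600: (x + 1)²/144 - (y + 3)²/25 = 1
Hyperbola, center (-1, -3), transverse axis horizontal; a² = 144, b² = 25.
a = 12. Vertices at (h ± a, k).

(-13, -3) and (11, -3)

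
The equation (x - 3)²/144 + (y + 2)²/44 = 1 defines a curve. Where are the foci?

Center (3, -2). The larger denominator 144 sits under the x-term, so the major axis is horizontal; a² = 144, b² = 44.
c² = a² - b² = 144 - 44 = 100, so c = 10.
Foci lie on the horizontal axis through the center: (h ± c, k).

(-7, -2) and (13, -2)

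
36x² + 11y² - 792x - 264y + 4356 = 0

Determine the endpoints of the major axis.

(11, 0) and (11, 24)

Rearranging, 36(x² - 22x) + 11(y² - 24y) = -4356.
Complete the square: 36(x - 11)² + 11(y - 12)² = -4356 + 4356 + 1584 = 1584
Divide by 1584: (x - 11)²/44 + (y - 12)²/144 = 1
Ellipse, center (11, 12), major axis vertical; a² = 144, b² = 44.
a = 12. Vertices at (h, k ± a).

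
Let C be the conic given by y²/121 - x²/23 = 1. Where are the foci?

Center (0, 0). The positive term is the y-term, so the transverse axis is vertical; a² = 121, b² = 23.
c² = a² + b² = 121 + 23 = 144, so c = 12.
Foci lie on the vertical axis through the center: (h, k ± c).

(0, -12) and (0, 12)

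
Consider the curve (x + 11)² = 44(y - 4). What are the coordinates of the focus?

Vertex (-11, 4); 4p = 44 so p = 11. Opens up.
Focus is p units from the vertex along the axis: (h, k + p).

(-11, 15)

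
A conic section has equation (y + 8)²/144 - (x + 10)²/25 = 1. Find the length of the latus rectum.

25/6

Center (-10, -8). The positive term is the y-term, so the transverse axis is vertical; a² = 144, b² = 25.
Latus rectum length = 2b²/a = 2·25/12 = 25/6.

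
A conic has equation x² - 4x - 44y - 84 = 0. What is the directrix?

y = -13

Only x is squared. Complete the square in x: (x - 2)² = 44(y + 2).
Vertex (2, -2); 4p = 44 so p = 11. Opens up.
Directrix is the horizontal line y = k − p = -2 − (11) = -13.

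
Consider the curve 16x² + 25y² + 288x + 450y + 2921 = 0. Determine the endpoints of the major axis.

Group the x- and y-terms: 16(x² + 18x) + 25(y² + 18y) = -2921
16(x + 9)² + 25(y + 9)² = -2921 + 1296 + 2025 = 400
Dividing both sides by 400: (x + 9)²/25 + (y + 9)²/16 = 1
Ellipse, center (-9, -9), major axis horizontal; a² = 25, b² = 16.
a = 5. Vertices at (h ± a, k).

(-14, -9) and (-4, -9)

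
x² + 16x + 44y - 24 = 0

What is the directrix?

y = 13

Only x is squared. Complete the square in x: (x + 8)² = -44(y - 2).
Vertex (-8, 2); 4p = -44 so p = -11. Opens down.
Directrix is the horizontal line y = k − p = 2 − (-11) = 13.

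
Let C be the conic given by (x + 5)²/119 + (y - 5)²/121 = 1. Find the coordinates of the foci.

(-5, 5 - √2) and (-5, 5 + √2)

Center (-5, 5). The larger denominator 121 sits under the y-term, so the major axis is vertical; a² = 121, b² = 119.
c² = a² - b² = 121 - 119 = 2, so c = √2.
Foci lie on the vertical axis through the center: (h, k ± c).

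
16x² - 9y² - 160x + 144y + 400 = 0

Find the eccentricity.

e = 5/4

Group: 16(x² - 10x) -9(y² - 16y) = -400
Completing the square gives 16(x - 5)² -9(y - 8)² = -400 + 400 - 576 = -576.
Dividing both sides by -576: (y - 8)²/64 - (x - 5)²/36 = 1
Hyperbola, center (5, 8), transverse axis vertical; a² = 64, b² = 36.
c² = a² + b² = 100, so c = 10.
e = c/a = 10/8 = 5/4.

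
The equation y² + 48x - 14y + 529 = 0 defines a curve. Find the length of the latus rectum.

48

Only y is squared. Complete the square in y: (y - 7)² = -48(x + 10).
Vertex (-10, 7); 4p = -48 so p = -12. Opens left.
Latus rectum length = |4p| = 48.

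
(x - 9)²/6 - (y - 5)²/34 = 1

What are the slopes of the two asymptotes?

Center (9, 5). The positive term is the x-term, so the transverse axis is horizontal; a² = 6, b² = 34.
For a horizontal hyperbola the asymptotes have slope ±b/a.
Here that is ±√34/√6 = ±√51/3.

√51/3 and -√51/3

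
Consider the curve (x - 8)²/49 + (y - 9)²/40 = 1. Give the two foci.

Center (8, 9). The larger denominator 49 sits under the x-term, so the major axis is horizontal; a² = 49, b² = 40.
c² = a² - b² = 49 - 40 = 9, so c = 3.
Foci lie on the horizontal axis through the center: (h ± c, k).

(5, 9) and (11, 9)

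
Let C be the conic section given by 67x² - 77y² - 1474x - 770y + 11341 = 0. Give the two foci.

Group the x- and y-terms: 67(x² - 22x) -77(y² + 10y) = -11341
Complete the square: 67(x - 11)² -77(y + 5)² = -11341 + 8107 - 1925 = -5159
Dividing both sides by -5159: (y + 5)²/67 - (x - 11)²/77 = 1
Hyperbola, center (11, -5), transverse axis vertical; a² = 67, b² = 77.
c² = a² + b² = 67 + 77 = 144, so c = 12.
Foci lie on the vertical axis through the center: (h, k ± c).

(11, -17) and (11, 7)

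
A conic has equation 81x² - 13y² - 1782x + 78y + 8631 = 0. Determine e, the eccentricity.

e = √1222/13

81(x² - 22x) -13(y² - 6y) = -8631
81(x - 11)² -13(y - 3)² = -8631 + 9801 - 117 = 1053
Divide through by 1053 to get (x - 11)²/13 - (y - 3)²/81 = 1.
Hyperbola, center (11, 3), transverse axis horizontal; a² = 13, b² = 81.
c² = a² + b² = 94, so c = √94.
e = c/a = √94/√13 = √1222/13.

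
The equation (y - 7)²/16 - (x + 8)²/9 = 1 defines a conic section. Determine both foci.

(-8, 2) and (-8, 12)

Center (-8, 7). The positive term is the y-term, so the transverse axis is vertical; a² = 16, b² = 9.
c² = a² + b² = 16 + 9 = 25, so c = 5.
Foci lie on the vertical axis through the center: (h, k ± c).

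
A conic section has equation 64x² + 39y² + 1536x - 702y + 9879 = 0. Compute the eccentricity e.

64(x² + 24x) + 39(y² - 18y) = -9879
Completing the square gives 64(x + 12)² + 39(y - 9)² = -9879 + 9216 + 3159 = 2496.
Divide through by 2496 to get (x + 12)²/39 + (y - 9)²/64 = 1.
Ellipse, center (-12, 9), major axis vertical; a² = 64, b² = 39.
c² = a² - b² = 25, so c = 5.
e = c/a = 5/8.

e = 5/8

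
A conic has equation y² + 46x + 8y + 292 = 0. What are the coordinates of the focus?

Only y is squared. Complete the square in y: (y + 4)² = -46(x + 6).
Vertex (-6, -4); 4p = -46 so p = -23/2. Opens left.
Focus is p units from the vertex along the axis: (h + p, k).

(-35/2, -4)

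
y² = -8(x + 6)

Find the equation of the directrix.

Vertex (-6, 0); 4p = -8 so p = -2. Opens left.
Directrix is the vertical line x = h − p = -6 − (-2) = -4.

x = -4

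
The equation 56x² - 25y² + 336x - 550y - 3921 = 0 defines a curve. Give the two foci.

Group the x- and y-terms: 56(x² + 6x) -25(y² + 22y) = 3921
56(x + 3)² -25(y + 11)² = 3921 + 504 - 3025 = 1400
Divide by 1400: (x + 3)²/25 - (y + 11)²/56 = 1
Hyperbola, center (-3, -11), transverse axis horizontal; a² = 25, b² = 56.
c² = a² + b² = 25 + 56 = 81, so c = 9.
Foci lie on the horizontal axis through the center: (h ± c, k).

(-12, -11) and (6, -11)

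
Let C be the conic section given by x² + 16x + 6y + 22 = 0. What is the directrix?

y = 17/2

Only x is squared. Complete the square in x: (x + 8)² = -6(y - 7).
Vertex (-8, 7); 4p = -6 so p = -3/2. Opens down.
Directrix is the horizontal line y = k − p = 7 − (-3/2) = 17/2.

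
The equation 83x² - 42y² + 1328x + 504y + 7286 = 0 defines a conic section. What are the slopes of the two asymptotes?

√3486/42 and -√3486/42

Rearranging, 83(x² + 16x) -42(y² - 12y) = -7286.
Completing the square gives 83(x + 8)² -42(y - 6)² = -7286 + 5312 - 1512 = -3486.
Divide through by -3486 to get (y - 6)²/83 - (x + 8)²/42 = 1.
Hyperbola, center (-8, 6), transverse axis vertical; a² = 83, b² = 42.
For a vertical hyperbola the asymptotes have slope ±a/b.
Here that is ±√83/√42 = ±√3486/42.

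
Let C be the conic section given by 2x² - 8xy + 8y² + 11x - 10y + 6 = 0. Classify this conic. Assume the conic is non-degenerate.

parabola

A = 2, B = -8, C = 8.
Discriminant B² − 4AC = (-8)² − 4·2·8 = 0.
B² − 4AC = 0 ⇒ parabola.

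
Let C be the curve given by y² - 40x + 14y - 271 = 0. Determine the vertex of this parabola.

(-8, -7)

Only y is squared. Complete the square in y: (y + 7)² = 40(x + 8).
Vertex (-8, -7); 4p = 40 so p = 10. Opens right.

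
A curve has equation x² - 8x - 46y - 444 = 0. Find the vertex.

(4, -10)

Only x is squared. Complete the square in x: (x - 4)² = 46(y + 10).
Vertex (4, -10); 4p = 46 so p = 23/2. Opens up.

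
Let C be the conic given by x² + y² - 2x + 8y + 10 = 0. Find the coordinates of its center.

(1, -4)

Group: (x² - 2x) + (y² + 8y) = -10
(x - 1)² + (y + 4)² = -10 + 1 + 16 = 7
So (x - 1)² + (y + 4)² = 7.
Circle centered at (1, -4) with r² = 7.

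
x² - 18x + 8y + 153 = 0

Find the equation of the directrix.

Only x is squared. Complete the square in x: (x - 9)² = -8(y + 9).
Vertex (9, -9); 4p = -8 so p = -2. Opens down.
Directrix is the horizontal line y = k − p = -9 − (-2) = -7.

y = -7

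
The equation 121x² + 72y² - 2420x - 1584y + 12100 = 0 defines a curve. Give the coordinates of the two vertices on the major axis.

121(x² - 20x) + 72(y² - 22y) = -12100
Complete the square: 121(x - 10)² + 72(y - 11)² = -12100 + 12100 + 8712 = 8712
Divide by 8712: (x - 10)²/72 + (y - 11)²/121 = 1
Ellipse, center (10, 11), major axis vertical; a² = 121, b² = 72.
a = 11. Vertices at (h, k ± a).

(10, 0) and (10, 22)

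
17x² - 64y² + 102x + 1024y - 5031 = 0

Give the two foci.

Group the x- and y-terms: 17(x² + 6x) -64(y² - 16y) = 5031
Completing the square gives 17(x + 3)² -64(y - 8)² = 5031 + 153 - 4096 = 1088.
Divide through by 1088 to get (x + 3)²/64 - (y - 8)²/17 = 1.
Hyperbola, center (-3, 8), transverse axis horizontal; a² = 64, b² = 17.
c² = a² + b² = 64 + 17 = 81, so c = 9.
Foci lie on the horizontal axis through the center: (h ± c, k).

(-12, 8) and (6, 8)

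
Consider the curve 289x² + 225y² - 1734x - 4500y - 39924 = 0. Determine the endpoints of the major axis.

(3, -7) and (3, 27)

Collect terms: 289(x² - 6x) + 225(y² - 20y) = 39924
289(x - 3)² + 225(y - 10)² = 39924 + 2601 + 22500 = 65025
Dividing both sides by 65025: (x - 3)²/225 + (y - 10)²/289 = 1
Ellipse, center (3, 10), major axis vertical; a² = 289, b² = 225.
a = 17. Vertices at (h, k ± a).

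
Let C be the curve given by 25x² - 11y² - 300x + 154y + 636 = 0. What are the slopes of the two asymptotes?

Rearranging, 25(x² - 12x) -11(y² - 14y) = -636.
Complete the square: 25(x - 6)² -11(y - 7)² = -636 + 900 - 539 = -275
Dividing both sides by -275: (y - 7)²/25 - (x - 6)²/11 = 1
Hyperbola, center (6, 7), transverse axis vertical; a² = 25, b² = 11.
For a vertical hyperbola the asymptotes have slope ±a/b.
Here that is ±5/√11 = ±5√11/11.

5√11/11 and -5√11/11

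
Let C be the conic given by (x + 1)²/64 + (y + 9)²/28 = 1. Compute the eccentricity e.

e = 3/4

Center (-1, -9). The larger denominator 64 sits under the x-term, so the major axis is horizontal; a² = 64, b² = 28.
c² = a² - b² = 36, so c = 6.
e = c/a = 6/8 = 3/4.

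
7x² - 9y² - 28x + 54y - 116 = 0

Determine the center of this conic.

(2, 3)

7(x² - 4x) -9(y² - 6y) = 116
Complete the square in x and y: 7(x - 2)² -9(y - 3)² = 116 + 28 - 81 = 63
Divide through by 63 to get (x - 2)²/9 - (y - 3)²/7 = 1.
Hyperbola with center (2, 3).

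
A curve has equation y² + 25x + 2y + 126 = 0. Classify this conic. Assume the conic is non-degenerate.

parabola

No xy term. Coefficients of x² and y² are A = 0, C = 1.
Exactly one squared variable ⇒ parabola.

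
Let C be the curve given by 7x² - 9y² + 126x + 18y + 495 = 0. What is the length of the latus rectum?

7(x² + 18x) -9(y² - 2y) = -495
Complete the square in x and y: 7(x + 9)² -9(y - 1)² = -495 + 567 - 9 = 63
Divide through by 63 to get (x + 9)²/9 - (y - 1)²/7 = 1.
Hyperbola, center (-9, 1), transverse axis horizontal; a² = 9, b² = 7.
Latus rectum length = 2b²/a = 2·7/3 = 14/3.

14/3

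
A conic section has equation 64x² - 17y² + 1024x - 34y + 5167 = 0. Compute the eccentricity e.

64(x² + 16x) -17(y² + 2y) = -5167
Completing the square gives 64(x + 8)² -17(y + 1)² = -5167 + 4096 - 17 = -1088.
Dividing both sides by -1088: (y + 1)²/64 - (x + 8)²/17 = 1
Hyperbola, center (-8, -1), transverse axis vertical; a² = 64, b² = 17.
c² = a² + b² = 81, so c = 9.
e = c/a = 9/8.

e = 9/8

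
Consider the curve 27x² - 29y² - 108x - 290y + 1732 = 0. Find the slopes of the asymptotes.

3√87/29 and -3√87/29

27(x² - 4x) -29(y² + 10y) = -1732
27(x - 2)² -29(y + 5)² = -1732 + 108 - 725 = -2349
Dividing both sides by -2349: (y + 5)²/81 - (x - 2)²/87 = 1
Hyperbola, center (2, -5), transverse axis vertical; a² = 81, b² = 87.
For a vertical hyperbola the asymptotes have slope ±a/b.
Here that is ±9/√87 = ±3√87/29.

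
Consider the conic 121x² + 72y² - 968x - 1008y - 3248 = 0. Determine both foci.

Group the x- and y-terms: 121(x² - 8x) + 72(y² - 14y) = 3248
121(x - 4)² + 72(y - 7)² = 3248 + 1936 + 3528 = 8712
Divide through by 8712 to get (x - 4)²/72 + (y - 7)²/121 = 1.
Ellipse, center (4, 7), major axis vertical; a² = 121, b² = 72.
c² = a² - b² = 121 - 72 = 49, so c = 7.
Foci lie on the vertical axis through the center: (h, k ± c).

(4, 0) and (4, 14)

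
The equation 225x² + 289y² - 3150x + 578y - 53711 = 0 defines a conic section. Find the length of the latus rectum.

450/17

Rearranging, 225(x² - 14x) + 289(y² + 2y) = 53711.
225(x - 7)² + 289(y + 1)² = 53711 + 11025 + 289 = 65025
Divide by 65025: (x - 7)²/289 + (y + 1)²/225 = 1
Ellipse, center (7, -1), major axis horizontal; a² = 289, b² = 225.
Latus rectum length = 2b²/a = 2·225/17 = 450/17.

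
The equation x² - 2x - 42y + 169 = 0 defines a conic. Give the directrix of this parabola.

Only x is squared. Complete the square in x: (x - 1)² = 42(y - 4).
Vertex (1, 4); 4p = 42 so p = 21/2. Opens up.
Directrix is the horizontal line y = k − p = 4 − (21/2) = -13/2.

y = -13/2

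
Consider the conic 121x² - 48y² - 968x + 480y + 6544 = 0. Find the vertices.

121(x² - 8x) -48(y² - 10y) = -6544
Completing the square gives 121(x - 4)² -48(y - 5)² = -6544 + 1936 - 1200 = -5808.
Divide by -5808: (y - 5)²/121 - (x - 4)²/48 = 1
Hyperbola, center (4, 5), transverse axis vertical; a² = 121, b² = 48.
a = 11. Vertices at (h, k ± a).

(4, -6) and (4, 16)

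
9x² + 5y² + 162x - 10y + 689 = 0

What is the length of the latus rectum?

Group: 9(x² + 18x) + 5(y² - 2y) = -689
9(x + 9)² + 5(y - 1)² = -689 + 729 + 5 = 45
Divide through by 45 to get (x + 9)²/5 + (y - 1)²/9 = 1.
Ellipse, center (-9, 1), major axis vertical; a² = 9, b² = 5.
Latus rectum length = 2b²/a = 2·5/3 = 10/3.

10/3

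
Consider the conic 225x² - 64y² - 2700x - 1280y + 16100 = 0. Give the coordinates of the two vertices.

Group: 225(x² - 12x) -64(y² + 20y) = -16100
Completing the square gives 225(x - 6)² -64(y + 10)² = -16100 + 8100 - 6400 = -14400.
Divide by -14400: (y + 10)²/225 - (x - 6)²/64 = 1
Hyperbola, center (6, -10), transverse axis vertical; a² = 225, b² = 64.
a = 15. Vertices at (h, k ± a).

(6, -25) and (6, 5)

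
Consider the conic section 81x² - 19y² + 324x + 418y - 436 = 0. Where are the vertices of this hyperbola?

(-2, 2) and (-2, 20)

81(x² + 4x) -19(y² - 22y) = 436
Complete the square: 81(x + 2)² -19(y - 11)² = 436 + 324 - 2299 = -1539
Divide through by -1539 to get (y - 11)²/81 - (x + 2)²/19 = 1.
Hyperbola, center (-2, 11), transverse axis vertical; a² = 81, b² = 19.
a = 9. Vertices at (h, k ± a).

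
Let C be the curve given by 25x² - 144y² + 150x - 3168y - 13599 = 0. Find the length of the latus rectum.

Group the x- and y-terms: 25(x² + 6x) -144(y² + 22y) = 13599
Complete the square: 25(x + 3)² -144(y + 11)² = 13599 + 225 - 17424 = -3600
Divide through by -3600 to get (y + 11)²/25 - (x + 3)²/144 = 1.
Hyperbola, center (-3, -11), transverse axis vertical; a² = 25, b² = 144.
Latus rectum length = 2b²/a = 2·144/5 = 288/5.

288/5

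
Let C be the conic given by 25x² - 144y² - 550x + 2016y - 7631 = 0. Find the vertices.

Rearranging, 25(x² - 22x) -144(y² - 14y) = 7631.
Complete the square in x and y: 25(x - 11)² -144(y - 7)² = 7631 + 3025 - 7056 = 3600
Dividing both sides by 3600: (x - 11)²/144 - (y - 7)²/25 = 1
Hyperbola, center (11, 7), transverse axis horizontal; a² = 144, b² = 25.
a = 12. Vertices at (h ± a, k).

(-1, 7) and (23, 7)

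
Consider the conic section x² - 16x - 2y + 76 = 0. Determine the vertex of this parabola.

Only x is squared. Complete the square in x: (x - 8)² = 2(y - 6).
Vertex (8, 6); 4p = 2 so p = 1/2. Opens up.

(8, 6)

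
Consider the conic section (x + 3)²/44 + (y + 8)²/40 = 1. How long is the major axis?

Center (-3, -8). The larger denominator 44 sits under the x-term, so the major axis is horizontal; a² = 44, b² = 40.
a² = 44 so a = 2√11; the major axis has length 2a = 4√11.

4√11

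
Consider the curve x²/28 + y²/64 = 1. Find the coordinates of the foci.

Center (0, 0). The larger denominator 64 sits under the y-term, so the major axis is vertical; a² = 64, b² = 28.
c² = a² - b² = 64 - 28 = 36, so c = 6.
Foci lie on the vertical axis through the center: (h, k ± c).

(0, -6) and (0, 6)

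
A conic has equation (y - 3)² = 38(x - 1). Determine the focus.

(21/2, 3)

Vertex (1, 3); 4p = 38 so p = 19/2. Opens right.
Focus is p units from the vertex along the axis: (h + p, k).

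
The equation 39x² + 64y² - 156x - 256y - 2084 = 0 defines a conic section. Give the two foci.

Rearranging, 39(x² - 4x) + 64(y² - 4y) = 2084.
Complete the square: 39(x - 2)² + 64(y - 2)² = 2084 + 156 + 256 = 2496
Divide by 2496: (x - 2)²/64 + (y - 2)²/39 = 1
Ellipse, center (2, 2), major axis horizontal; a² = 64, b² = 39.
c² = a² - b² = 64 - 39 = 25, so c = 5.
Foci lie on the horizontal axis through the center: (h ± c, k).

(-3, 2) and (7, 2)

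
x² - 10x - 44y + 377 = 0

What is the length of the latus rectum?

Only x is squared. Complete the square in x: (x - 5)² = 44(y - 8).
Vertex (5, 8); 4p = 44 so p = 11. Opens up.
Latus rectum length = |4p| = 44.

44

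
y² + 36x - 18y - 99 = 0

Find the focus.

(-4, 9)

Only y is squared. Complete the square in y: (y - 9)² = -36(x - 5).
Vertex (5, 9); 4p = -36 so p = -9. Opens left.
Focus is p units from the vertex along the axis: (h + p, k).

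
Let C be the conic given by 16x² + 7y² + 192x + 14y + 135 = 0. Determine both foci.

Rearranging, 16(x² + 12x) + 7(y² + 2y) = -135.
16(x + 6)² + 7(y + 1)² = -135 + 576 + 7 = 448
Divide through by 448 to get (x + 6)²/28 + (y + 1)²/64 = 1.
Ellipse, center (-6, -1), major axis vertical; a² = 64, b² = 28.
c² = a² - b² = 64 - 28 = 36, so c = 6.
Foci lie on the vertical axis through the center: (h, k ± c).

(-6, -7) and (-6, 5)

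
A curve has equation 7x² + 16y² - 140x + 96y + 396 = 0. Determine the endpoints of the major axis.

7(x² - 20x) + 16(y² + 6y) = -396
Completing the square gives 7(x - 10)² + 16(y + 3)² = -396 + 700 + 144 = 448.
Divide through by 448 to get (x - 10)²/64 + (y + 3)²/28 = 1.
Ellipse, center (10, -3), major axis horizontal; a² = 64, b² = 28.
a = 8. Vertices at (h ± a, k).

(2, -3) and (18, -3)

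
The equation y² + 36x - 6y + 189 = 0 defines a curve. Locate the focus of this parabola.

(-14, 3)

Only y is squared. Complete the square in y: (y - 3)² = -36(x + 5).
Vertex (-5, 3); 4p = -36 so p = -9. Opens left.
Focus is p units from the vertex along the axis: (h + p, k).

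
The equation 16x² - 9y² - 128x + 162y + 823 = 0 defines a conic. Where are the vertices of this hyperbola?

16(x² - 8x) -9(y² - 18y) = -823
16(x - 4)² -9(y - 9)² = -823 + 256 - 729 = -1296
Dividing both sides by -1296: (y - 9)²/144 - (x - 4)²/81 = 1
Hyperbola, center (4, 9), transverse axis vertical; a² = 144, b² = 81.
a = 12. Vertices at (h, k ± a).

(4, -3) and (4, 21)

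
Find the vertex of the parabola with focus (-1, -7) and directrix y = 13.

The vertex is the midpoint between the focus and the directrix along the axis of symmetry.
Axis is vertical (directrix is horizontal). Vertex y-coordinate = (-7 + 13)/2 = 3; x-coordinate = -1.

(-1, 3)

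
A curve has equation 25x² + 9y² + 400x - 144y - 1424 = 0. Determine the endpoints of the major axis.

25(x² + 16x) + 9(y² - 16y) = 1424
Complete the square: 25(x + 8)² + 9(y - 8)² = 1424 + 1600 + 576 = 3600
Divide by 3600: (x + 8)²/144 + (y - 8)²/400 = 1
Ellipse, center (-8, 8), major axis vertical; a² = 400, b² = 144.
a = 20. Vertices at (h, k ± a).

(-8, -12) and (-8, 28)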